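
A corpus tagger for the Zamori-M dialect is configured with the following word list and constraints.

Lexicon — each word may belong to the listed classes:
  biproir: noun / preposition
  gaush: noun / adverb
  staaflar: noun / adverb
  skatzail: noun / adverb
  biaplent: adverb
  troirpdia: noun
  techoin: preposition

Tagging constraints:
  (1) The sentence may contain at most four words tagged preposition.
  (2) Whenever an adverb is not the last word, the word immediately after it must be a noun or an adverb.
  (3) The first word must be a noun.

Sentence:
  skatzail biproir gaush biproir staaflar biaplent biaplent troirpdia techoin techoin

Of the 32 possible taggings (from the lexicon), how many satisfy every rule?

Candidates per position — 1:skatzail {noun,adverb}; 2:biproir {noun,preposition}; 3:gaush {noun,adverb}; 4:biproir {noun,preposition}; 5:staaflar {noun,adverb}; 6:biaplent {adverb}; 7:biaplent {adverb}; 8:troirpdia {noun}; 9:techoin {preposition}; 10:techoin {preposition}.
There are 32 candidate sequences in total.
Checking each against the rules leaves 12 sequences.
Count = 12.

12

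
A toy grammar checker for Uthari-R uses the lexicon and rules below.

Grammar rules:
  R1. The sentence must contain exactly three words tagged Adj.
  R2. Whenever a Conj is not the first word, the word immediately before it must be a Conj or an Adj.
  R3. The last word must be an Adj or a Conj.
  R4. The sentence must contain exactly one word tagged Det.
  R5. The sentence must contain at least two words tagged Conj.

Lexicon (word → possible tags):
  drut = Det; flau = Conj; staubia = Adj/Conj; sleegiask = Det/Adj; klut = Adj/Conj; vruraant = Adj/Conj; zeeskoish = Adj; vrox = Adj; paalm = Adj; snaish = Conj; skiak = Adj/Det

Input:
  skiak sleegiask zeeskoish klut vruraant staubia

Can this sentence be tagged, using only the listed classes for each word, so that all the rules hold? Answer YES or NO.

YES

Candidates per position — 1:skiak {Adj,Det}; 2:sleegiask {Det,Adj}; 3:zeeskoish {Adj}; 4:klut {Adj,Conj}; 5:vruraant {Adj,Conj}; 6:staubia {Adj,Conj}.
One satisfying assignment: Det Adj Adj Conj Adj Conj.
Check: rule 1 ok; rule 2 ok; rule 3 ok; rule 4 ok; rule 5 ok.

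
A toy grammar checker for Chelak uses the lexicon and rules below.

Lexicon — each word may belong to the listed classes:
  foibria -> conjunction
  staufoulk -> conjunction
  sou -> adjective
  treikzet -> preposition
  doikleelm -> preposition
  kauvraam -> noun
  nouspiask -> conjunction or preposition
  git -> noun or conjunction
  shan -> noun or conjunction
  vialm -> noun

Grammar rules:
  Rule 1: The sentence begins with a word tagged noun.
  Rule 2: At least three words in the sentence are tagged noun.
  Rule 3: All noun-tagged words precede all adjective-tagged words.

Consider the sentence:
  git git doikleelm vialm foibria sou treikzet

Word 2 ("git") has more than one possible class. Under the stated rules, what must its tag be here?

noun

Candidates per position — 1:git {noun,conjunction}; 2:git {noun,conjunction}; 3:doikleelm {preposition}; 4:vialm {noun}; 5:foibria {conjunction}; 6:sou {adjective}; 7:treikzet {preposition}.
If word 1 were conjunction, no tagging could satisfy rule 1; so word 1 is noun.
If word 2 were conjunction, no tagging could satisfy rule 2; so word 2 is noun.
The only consistent sequence is: noun noun preposition noun conjunction adjective preposition.
Rule-by-rule: rule 1 satisfied; rule 2 satisfied; rule 3 satisfied.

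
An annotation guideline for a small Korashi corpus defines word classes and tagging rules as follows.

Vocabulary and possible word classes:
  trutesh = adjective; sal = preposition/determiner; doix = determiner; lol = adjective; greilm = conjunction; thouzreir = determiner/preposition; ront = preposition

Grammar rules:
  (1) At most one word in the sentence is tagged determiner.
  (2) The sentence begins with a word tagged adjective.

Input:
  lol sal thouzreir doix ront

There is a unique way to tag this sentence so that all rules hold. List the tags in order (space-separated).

Candidates per position — 1:lol {adjective}; 2:sal {preposition,determiner}; 3:thouzreir {determiner,preposition}; 4:doix {determiner}; 5:ront {preposition}.
Position 2: tagging it determiner would leave rule 1 unsatisfiable, so it must be preposition.
Position 3: tagging it determiner would leave rule 1 unsatisfiable, so it must be preposition.
So the tagging must be: adjective preposition preposition determiner preposition.
Checking: rule 1 satisfied; rule 2 satisfied.

adjective preposition preposition determiner preposition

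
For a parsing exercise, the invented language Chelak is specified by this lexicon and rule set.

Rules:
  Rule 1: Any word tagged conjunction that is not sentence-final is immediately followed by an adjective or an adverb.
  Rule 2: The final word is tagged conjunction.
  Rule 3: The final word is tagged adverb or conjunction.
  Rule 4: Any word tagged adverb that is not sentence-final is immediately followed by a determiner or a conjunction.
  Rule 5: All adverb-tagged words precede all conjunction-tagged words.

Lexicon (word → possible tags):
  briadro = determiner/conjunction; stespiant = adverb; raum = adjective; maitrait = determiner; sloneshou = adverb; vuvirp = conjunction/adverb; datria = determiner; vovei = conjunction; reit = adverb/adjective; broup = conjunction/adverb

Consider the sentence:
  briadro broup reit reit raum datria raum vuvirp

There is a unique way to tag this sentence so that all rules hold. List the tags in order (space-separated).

determiner conjunction adjective adjective adjective determiner adjective conjunction

Candidates per position — 1:briadro {determiner,conjunction}; 2:broup {conjunction,adverb}; 3:reit {adverb,adjective}; 4:reit {adverb,adjective}; 5:raum {adjective}; 6:datria {determiner}; 7:raum {adjective}; 8:vuvirp {conjunction,adverb}.
Word 2 cannot be adverb — rule 4 would then fail for every completion. It is conjunction.
Word 3 cannot be adverb — rule 4 would then fail for every completion. It is adjective.
Word 4 cannot be adverb — rule 4 would then fail for every completion. It is adjective.
Word 8 cannot be adverb — rule 2 would then fail for every completion. It is conjunction.
Word 1 cannot be conjunction — rule 1 would then fail for every completion. It is determiner.
The unique satisfying tagging is: determiner conjunction adjective adjective adjective determiner adjective conjunction.
Rule-by-rule: rule 1 holds; rule 2 holds; rule 3 holds; rule 4 holds; rule 5 holds.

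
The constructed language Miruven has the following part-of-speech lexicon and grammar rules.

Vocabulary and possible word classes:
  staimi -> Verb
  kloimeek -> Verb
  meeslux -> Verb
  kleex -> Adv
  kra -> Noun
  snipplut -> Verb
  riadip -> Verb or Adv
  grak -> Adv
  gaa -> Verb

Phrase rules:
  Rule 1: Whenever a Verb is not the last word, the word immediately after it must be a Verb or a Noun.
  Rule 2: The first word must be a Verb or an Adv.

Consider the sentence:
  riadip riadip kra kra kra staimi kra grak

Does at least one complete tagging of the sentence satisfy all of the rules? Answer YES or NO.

YES

Candidates per position — 1:riadip {Verb,Adv}; 2:riadip {Verb,Adv}; 3:kra {Noun}; 4:kra {Noun}; 5:kra {Noun}; 6:staimi {Verb}; 7:kra {Noun}; 8:grak {Adv}.
One satisfying assignment: Verb Verb Noun Noun Noun Verb Noun Adv.
Verifying each rule — rule 1 ✓; rule 2 ✓.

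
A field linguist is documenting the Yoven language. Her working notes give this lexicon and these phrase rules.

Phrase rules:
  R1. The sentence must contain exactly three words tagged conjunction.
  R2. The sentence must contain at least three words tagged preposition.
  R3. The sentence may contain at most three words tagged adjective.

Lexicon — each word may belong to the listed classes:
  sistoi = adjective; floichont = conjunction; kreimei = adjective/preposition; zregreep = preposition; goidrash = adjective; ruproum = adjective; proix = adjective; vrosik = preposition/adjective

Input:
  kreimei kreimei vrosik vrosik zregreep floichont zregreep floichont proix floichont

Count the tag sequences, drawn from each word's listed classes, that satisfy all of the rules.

Candidates per position — 1:kreimei {adjective,preposition}; 2:kreimei {adjective,preposition}; 3:vrosik {preposition,adjective}; 4:vrosik {preposition,adjective}; 5:zregreep {preposition}; 6:floichont {conjunction}; 7:zregreep {preposition}; 8:floichont {conjunction}; 9:proix {adjective}; 10:floichont {conjunction}.
There are 16 candidate sequences in total.
Checking each against the rules leaves 11 sequences.
Count = 11.

11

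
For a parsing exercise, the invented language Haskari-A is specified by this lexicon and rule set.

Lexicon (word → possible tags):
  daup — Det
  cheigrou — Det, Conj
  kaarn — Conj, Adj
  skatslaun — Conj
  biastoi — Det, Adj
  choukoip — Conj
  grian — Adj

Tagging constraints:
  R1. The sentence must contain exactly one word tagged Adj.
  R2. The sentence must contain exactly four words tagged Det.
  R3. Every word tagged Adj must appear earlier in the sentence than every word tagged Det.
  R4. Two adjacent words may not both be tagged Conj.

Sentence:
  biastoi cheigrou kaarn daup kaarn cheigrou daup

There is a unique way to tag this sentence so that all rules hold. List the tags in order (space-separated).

Candidates per position — 1:biastoi {Det,Adj}; 2:cheigrou {Det,Conj}; 3:kaarn {Conj,Adj}; 4:daup {Det}; 5:kaarn {Conj,Adj}; 6:cheigrou {Det,Conj}; 7:daup {Det}.
If word 5 were Adj, no tagging could satisfy rule 3; so word 5 is Conj.
If word 6 were Conj, no tagging could satisfy rule 4; so word 6 is Det.
The remaining ambiguous positions (1, 2, 3) are resolved jointly — only one combination satisfies every rule.
The only consistent sequence is: Adj Det Conj Det Conj Det Det.
Check: rule 1 satisfied; rule 2 satisfied; rule 3 satisfied; rule 4 satisfied.

Adj Det Conj Det Conj Det Det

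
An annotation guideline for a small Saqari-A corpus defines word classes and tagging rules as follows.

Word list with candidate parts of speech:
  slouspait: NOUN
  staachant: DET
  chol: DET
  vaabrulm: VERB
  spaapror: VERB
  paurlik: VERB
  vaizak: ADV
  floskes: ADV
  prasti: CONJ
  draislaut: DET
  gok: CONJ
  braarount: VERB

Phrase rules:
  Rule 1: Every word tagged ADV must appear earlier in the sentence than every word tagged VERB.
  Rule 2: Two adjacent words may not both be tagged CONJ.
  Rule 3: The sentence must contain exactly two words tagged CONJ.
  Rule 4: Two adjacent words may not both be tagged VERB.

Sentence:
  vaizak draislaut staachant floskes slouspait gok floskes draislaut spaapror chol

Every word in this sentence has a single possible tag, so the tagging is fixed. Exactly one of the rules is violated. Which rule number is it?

Fixed tagging: ADV DET DET ADV NOUN CONJ ADV DET VERB DET.
Applying the rules: R1 ✓, R2 ✓, R3 ✗, R4 ✓.
Only rule 3 fails.

3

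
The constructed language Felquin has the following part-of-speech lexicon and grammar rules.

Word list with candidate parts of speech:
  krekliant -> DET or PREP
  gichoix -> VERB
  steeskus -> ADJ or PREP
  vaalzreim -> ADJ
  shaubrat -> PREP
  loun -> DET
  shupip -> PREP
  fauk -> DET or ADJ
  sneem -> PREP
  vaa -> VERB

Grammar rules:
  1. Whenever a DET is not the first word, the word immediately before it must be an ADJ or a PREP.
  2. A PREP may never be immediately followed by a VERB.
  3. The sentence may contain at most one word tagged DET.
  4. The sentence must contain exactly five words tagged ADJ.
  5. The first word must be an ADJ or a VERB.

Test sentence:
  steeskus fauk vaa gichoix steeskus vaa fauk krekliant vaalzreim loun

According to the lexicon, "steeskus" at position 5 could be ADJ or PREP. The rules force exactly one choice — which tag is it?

Candidates per position — 1:steeskus {ADJ,PREP}; 2:fauk {DET,ADJ}; 3:vaa {VERB}; 4:gichoix {VERB}; 5:steeskus {ADJ,PREP}; 6:vaa {VERB}; 7:fauk {DET,ADJ}; 8:krekliant {DET,PREP}; 9:vaalzreim {ADJ}; 10:loun {DET}.
If word 1 were PREP, no tagging could satisfy rule 4; so word 1 is ADJ.
If word 2 were DET, no tagging could satisfy rule 3; so word 2 is ADJ.
If word 5 were PREP, no tagging could satisfy rule 2; so word 5 is ADJ.
If word 7 were DET, no tagging could satisfy rule 1; so word 7 is ADJ.
If word 8 were DET, no tagging could satisfy rule 3; so word 8 is PREP.
So the tagging must be: ADJ ADJ VERB VERB ADJ VERB ADJ PREP ADJ DET.
Verifying each rule — rule 1 satisfied; rule 2 satisfied; rule 3 satisfied; rule 4 satisfied; rule 5 satisfied.

ADJ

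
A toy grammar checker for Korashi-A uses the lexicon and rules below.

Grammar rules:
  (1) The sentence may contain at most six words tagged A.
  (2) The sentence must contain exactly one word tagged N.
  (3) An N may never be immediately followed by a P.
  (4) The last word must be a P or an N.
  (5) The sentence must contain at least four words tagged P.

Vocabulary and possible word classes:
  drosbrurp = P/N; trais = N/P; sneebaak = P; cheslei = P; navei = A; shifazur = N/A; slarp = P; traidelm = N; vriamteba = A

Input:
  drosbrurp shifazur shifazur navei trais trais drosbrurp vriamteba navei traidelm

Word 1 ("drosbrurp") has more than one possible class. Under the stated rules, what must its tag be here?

Candidates per position — 1:drosbrurp {P,N}; 2:shifazur {N,A}; 3:shifazur {N,A}; 4:navei {A}; 5:trais {N,P}; 6:trais {N,P}; 7:drosbrurp {P,N}; 8:vriamteba {A}; 9:navei {A}; 10:traidelm {N}.
Position 1: tagging it N would leave rule 2 unsatisfiable, so it must be P.
Position 2: tagging it N would leave rule 2 unsatisfiable, so it must be A.
Position 3: tagging it N would leave rule 2 unsatisfiable, so it must be A.
Position 5: tagging it N would leave rule 2 unsatisfiable, so it must be P.
Position 6: tagging it N would leave rule 2 unsatisfiable, so it must be P.
Position 7: tagging it N would leave rule 2 unsatisfiable, so it must be P.
The only consistent sequence is: P A A A P P P A A N.
Check: rule 1 satisfied; rule 2 satisfied; rule 3 satisfied; rule 4 satisfied; rule 5 satisfied.

P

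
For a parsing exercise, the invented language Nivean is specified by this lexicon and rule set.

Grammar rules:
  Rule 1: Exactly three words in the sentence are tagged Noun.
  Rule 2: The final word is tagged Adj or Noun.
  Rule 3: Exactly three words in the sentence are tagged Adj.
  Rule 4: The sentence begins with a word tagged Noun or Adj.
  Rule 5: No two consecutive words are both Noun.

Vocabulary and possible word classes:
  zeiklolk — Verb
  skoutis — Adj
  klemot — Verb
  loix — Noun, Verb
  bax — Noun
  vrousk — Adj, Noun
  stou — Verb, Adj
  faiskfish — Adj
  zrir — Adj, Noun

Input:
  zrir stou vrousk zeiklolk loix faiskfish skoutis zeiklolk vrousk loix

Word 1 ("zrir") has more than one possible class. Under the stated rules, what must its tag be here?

Candidates per position — 1:zrir {Adj,Noun}; 2:stou {Verb,Adj}; 3:vrousk {Adj,Noun}; 4:zeiklolk {Verb}; 5:loix {Noun,Verb}; 6:faiskfish {Adj}; 7:skoutis {Adj}; 8:zeiklolk {Verb}; 9:vrousk {Adj,Noun}; 10:loix {Noun,Verb}.
Word 10 cannot be Verb — rule 2 would then fail for every completion. It is Noun.
Word 9 cannot be Noun — rule 5 would then fail for every completion. It is Adj.
Word 1 cannot be Adj — rule 3 would then fail for every completion. It is Noun.
Word 2 cannot be Adj — rule 3 would then fail for every completion. It is Verb.
Word 3 cannot be Adj — rule 3 would then fail for every completion. It is Noun.
Word 5 cannot be Noun — rule 1 would then fail for every completion. It is Verb.
So the tagging must be: Noun Verb Noun Verb Verb Adj Adj Verb Adj Noun.
Verifying each rule — rule 1 ok; rule 2 ok; rule 3 ok; rule 4 ok; rule 5 ok.

Noun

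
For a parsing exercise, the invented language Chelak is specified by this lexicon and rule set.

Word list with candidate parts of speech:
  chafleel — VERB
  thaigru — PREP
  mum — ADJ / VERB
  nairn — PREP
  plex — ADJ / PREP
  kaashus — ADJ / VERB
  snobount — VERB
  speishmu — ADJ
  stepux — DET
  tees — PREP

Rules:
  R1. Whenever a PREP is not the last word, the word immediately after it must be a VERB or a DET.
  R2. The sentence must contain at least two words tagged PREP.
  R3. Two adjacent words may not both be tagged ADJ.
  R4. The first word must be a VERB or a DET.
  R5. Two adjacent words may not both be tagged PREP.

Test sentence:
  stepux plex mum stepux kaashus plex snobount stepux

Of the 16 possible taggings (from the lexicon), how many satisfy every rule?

Candidates per position — 1:stepux {DET}; 2:plex {ADJ,PREP}; 3:mum {ADJ,VERB}; 4:stepux {DET}; 5:kaashus {ADJ,VERB}; 6:plex {ADJ,PREP}; 7:snobount {VERB}; 8:stepux {DET}.
There are 16 candidate sequences in total.
The sequences that satisfy every rule: DET PREP VERB DET ADJ PREP VERB DET; DET PREP VERB DET VERB PREP VERB DET.
Count = 2.

2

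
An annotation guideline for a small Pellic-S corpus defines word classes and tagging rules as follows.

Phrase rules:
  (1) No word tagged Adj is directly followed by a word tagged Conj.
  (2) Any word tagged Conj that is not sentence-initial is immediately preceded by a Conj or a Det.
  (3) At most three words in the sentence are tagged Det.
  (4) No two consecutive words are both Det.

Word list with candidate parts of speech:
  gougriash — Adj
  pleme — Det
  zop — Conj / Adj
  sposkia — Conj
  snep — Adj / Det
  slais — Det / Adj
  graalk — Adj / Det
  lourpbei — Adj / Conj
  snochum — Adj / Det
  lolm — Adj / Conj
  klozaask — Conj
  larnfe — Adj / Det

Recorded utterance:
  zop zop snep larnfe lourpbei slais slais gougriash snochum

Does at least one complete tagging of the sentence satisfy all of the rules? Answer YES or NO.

YES

Candidates per position — 1:zop {Conj,Adj}; 2:zop {Conj,Adj}; 3:snep {Adj,Det}; 4:larnfe {Adj,Det}; 5:lourpbei {Adj,Conj}; 6:slais {Det,Adj}; 7:slais {Det,Adj}; 8:gougriash {Adj}; 9:snochum {Adj,Det}.
One satisfying assignment: Adj Adj Adj Det Adj Det Adj Adj Adj.
Checking: rule 1 holds; rule 2 holds; rule 3 holds; rule 4 holds.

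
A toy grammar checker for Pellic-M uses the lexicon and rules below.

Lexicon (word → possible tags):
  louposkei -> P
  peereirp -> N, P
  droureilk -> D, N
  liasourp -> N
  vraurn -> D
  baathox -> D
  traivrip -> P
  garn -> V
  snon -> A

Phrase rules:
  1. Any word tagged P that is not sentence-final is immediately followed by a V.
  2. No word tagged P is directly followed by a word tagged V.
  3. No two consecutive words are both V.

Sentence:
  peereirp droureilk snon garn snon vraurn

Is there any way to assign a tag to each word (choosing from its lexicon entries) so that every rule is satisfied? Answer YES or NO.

Candidates per position — 1:peereirp {N,P}; 2:droureilk {D,N}; 3:snon {A}; 4:garn {V}; 5:snon {A}; 6:vraurn {D}.
One satisfying assignment: N D A V A D.
Checking: rule 1 holds; rule 2 holds; rule 3 holds.

YES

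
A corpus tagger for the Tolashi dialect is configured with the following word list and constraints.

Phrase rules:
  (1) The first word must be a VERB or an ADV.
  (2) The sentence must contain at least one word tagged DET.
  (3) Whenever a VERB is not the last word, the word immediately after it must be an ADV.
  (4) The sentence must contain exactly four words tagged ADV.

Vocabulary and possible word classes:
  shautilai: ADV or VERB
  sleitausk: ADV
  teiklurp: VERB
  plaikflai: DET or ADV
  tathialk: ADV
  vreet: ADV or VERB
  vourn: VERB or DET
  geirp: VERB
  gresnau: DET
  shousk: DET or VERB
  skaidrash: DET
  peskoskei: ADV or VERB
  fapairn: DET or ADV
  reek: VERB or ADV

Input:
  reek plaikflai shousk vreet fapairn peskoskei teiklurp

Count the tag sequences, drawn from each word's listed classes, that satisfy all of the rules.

Candidates per position — 1:reek {VERB,ADV}; 2:plaikflai {DET,ADV}; 3:shousk {DET,VERB}; 4:vreet {ADV,VERB}; 5:fapairn {DET,ADV}; 6:peskoskei {ADV,VERB}; 7:teiklurp {VERB}.
There are 64 candidate sequences in total.
Checking each against the rules leaves 6 sequences.
Count = 6.

6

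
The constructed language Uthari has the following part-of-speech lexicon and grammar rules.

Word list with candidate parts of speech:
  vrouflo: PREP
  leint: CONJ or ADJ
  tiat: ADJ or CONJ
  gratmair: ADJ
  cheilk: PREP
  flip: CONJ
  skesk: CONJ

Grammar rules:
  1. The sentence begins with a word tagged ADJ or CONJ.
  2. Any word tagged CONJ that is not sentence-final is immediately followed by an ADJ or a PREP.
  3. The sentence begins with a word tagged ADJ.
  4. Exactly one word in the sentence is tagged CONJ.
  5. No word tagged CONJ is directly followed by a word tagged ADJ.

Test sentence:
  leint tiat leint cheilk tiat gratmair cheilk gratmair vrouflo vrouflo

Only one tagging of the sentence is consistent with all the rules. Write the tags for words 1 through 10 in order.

Candidates per position — 1:leint {CONJ,ADJ}; 2:tiat {ADJ,CONJ}; 3:leint {CONJ,ADJ}; 4:cheilk {PREP}; 5:tiat {ADJ,CONJ}; 6:gratmair {ADJ}; 7:cheilk {PREP}; 8:gratmair {ADJ}; 9:vrouflo {PREP}; 10:vrouflo {PREP}.
Word 1 cannot be CONJ — rule 3 would then fail for every completion. It is ADJ.
Word 5 cannot be CONJ — rule 5 would then fail for every completion. It is ADJ.
The remaining ambiguous positions (2, 3) are resolved jointly — only one combination satisfies every rule.
The unique satisfying tagging is: ADJ ADJ CONJ PREP ADJ ADJ PREP ADJ PREP PREP.
Verifying each rule — rule 1 ✓; rule 2 ✓; rule 3 ✓; rule 4 ✓; rule 5 ✓.

ADJ ADJ CONJ PREP ADJ ADJ PREP ADJ PREP PREP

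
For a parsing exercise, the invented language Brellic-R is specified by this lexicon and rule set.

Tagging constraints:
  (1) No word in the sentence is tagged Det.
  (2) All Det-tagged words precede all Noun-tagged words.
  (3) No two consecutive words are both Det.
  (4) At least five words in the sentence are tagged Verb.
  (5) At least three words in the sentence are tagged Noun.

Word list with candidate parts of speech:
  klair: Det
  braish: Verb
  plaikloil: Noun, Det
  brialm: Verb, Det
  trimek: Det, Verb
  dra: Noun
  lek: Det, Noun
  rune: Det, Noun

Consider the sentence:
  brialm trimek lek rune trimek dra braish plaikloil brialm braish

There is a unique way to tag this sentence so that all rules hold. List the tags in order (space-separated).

Verb Verb Noun Noun Verb Noun Verb Noun Verb Verb

Candidates per position — 1:brialm {Verb,Det}; 2:trimek {Det,Verb}; 3:lek {Det,Noun}; 4:rune {Det,Noun}; 5:trimek {Det,Verb}; 6:dra {Noun}; 7:braish {Verb}; 8:plaikloil {Noun,Det}; 9:brialm {Verb,Det}; 10:braish {Verb}.
Position 1: Det is ruled out by rule 1; that leaves Verb.
Position 2: Det is ruled out by rule 1; that leaves Verb.
Position 3: Det is ruled out by rule 1; that leaves Noun.
Position 4: Det is ruled out by rule 1; that leaves Noun.
Position 5: Det is ruled out by rule 1; that leaves Verb.
Position 8: Det is ruled out by rule 1; that leaves Noun.
Position 9: Det is ruled out by rule 1; that leaves Verb.
That leaves exactly one tagging: Verb Verb Noun Noun Verb Noun Verb Noun Verb Verb.
Rule-by-rule: rule 1 ok; rule 2 ok; rule 3 ok; rule 4 ok; rule 5 ok.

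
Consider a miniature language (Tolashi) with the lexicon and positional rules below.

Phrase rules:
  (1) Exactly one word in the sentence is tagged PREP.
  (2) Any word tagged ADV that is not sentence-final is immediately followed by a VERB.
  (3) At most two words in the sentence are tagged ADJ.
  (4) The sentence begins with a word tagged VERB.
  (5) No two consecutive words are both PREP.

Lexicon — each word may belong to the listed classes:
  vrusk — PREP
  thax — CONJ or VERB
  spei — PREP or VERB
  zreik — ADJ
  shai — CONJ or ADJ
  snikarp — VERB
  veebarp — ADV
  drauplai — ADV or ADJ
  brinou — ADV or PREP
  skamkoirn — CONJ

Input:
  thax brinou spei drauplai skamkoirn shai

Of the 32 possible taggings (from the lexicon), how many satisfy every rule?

Candidates per position — 1:thax {CONJ,VERB}; 2:brinou {ADV,PREP}; 3:spei {PREP,VERB}; 4:drauplai {ADV,ADJ}; 5:skamkoirn {CONJ}; 6:shai {CONJ,ADJ}.
There are 32 candidate sequences in total.
The sequences that satisfy every rule: VERB PREP VERB ADJ CONJ CONJ; VERB PREP VERB ADJ CONJ ADJ.
Count = 2.

2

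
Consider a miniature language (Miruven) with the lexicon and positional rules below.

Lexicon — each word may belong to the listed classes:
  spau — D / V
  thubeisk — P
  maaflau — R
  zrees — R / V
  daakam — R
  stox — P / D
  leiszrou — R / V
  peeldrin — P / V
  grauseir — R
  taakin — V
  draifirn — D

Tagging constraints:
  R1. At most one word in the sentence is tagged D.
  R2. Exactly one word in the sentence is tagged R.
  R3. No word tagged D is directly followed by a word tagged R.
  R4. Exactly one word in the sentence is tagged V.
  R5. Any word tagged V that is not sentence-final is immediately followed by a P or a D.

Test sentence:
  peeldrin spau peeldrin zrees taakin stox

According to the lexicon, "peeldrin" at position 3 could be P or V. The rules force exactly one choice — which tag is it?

P

Candidates per position — 1:peeldrin {P,V}; 2:spau {D,V}; 3:peeldrin {P,V}; 4:zrees {R,V}; 5:taakin {V}; 6:stox {P,D}.
At position 1, choosing V makes rule 4 impossible to satisfy; hence P.
At position 2, choosing V makes rule 4 impossible to satisfy; hence D.
At position 3, choosing V makes rule 4 impossible to satisfy; hence P.
At position 4, choosing V makes rule 2 impossible to satisfy; hence R.
At position 6, choosing D makes rule 1 impossible to satisfy; hence P.
So the tagging must be: P D P R V P.
Check: rule 1 ok; rule 2 ok; rule 3 ok; rule 4 ok; rule 5 ok.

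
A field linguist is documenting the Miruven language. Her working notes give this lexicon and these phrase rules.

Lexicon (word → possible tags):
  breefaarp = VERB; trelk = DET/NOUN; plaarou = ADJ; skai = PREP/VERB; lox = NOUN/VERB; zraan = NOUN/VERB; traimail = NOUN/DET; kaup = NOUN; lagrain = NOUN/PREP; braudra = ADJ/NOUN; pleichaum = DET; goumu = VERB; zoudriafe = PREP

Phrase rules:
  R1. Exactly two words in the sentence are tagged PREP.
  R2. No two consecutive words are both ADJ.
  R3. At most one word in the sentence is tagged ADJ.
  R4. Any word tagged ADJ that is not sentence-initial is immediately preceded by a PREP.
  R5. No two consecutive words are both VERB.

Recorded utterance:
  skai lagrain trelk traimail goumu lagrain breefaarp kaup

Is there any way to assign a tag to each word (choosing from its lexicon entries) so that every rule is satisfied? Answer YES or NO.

Candidates per position — 1:skai {PREP,VERB}; 2:lagrain {NOUN,PREP}; 3:trelk {DET,NOUN}; 4:traimail {NOUN,DET}; 5:goumu {VERB}; 6:lagrain {NOUN,PREP}; 7:breefaarp {VERB}; 8:kaup {NOUN}.
One satisfying assignment: VERB PREP DET DET VERB PREP VERB NOUN.
Rule-by-rule: rule 1 ok; rule 2 ok; rule 3 ok; rule 4 ok; rule 5 ok.

YES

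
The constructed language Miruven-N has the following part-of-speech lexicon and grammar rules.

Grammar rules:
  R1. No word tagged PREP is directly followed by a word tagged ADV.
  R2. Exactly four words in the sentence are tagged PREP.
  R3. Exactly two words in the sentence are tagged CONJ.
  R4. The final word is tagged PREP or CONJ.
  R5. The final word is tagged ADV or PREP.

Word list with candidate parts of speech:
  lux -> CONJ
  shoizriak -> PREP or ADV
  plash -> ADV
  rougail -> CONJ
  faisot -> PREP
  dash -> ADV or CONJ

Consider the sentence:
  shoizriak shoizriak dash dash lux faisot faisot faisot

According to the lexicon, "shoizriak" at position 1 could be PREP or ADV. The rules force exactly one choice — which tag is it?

Candidates per position — 1:shoizriak {PREP,ADV}; 2:shoizriak {PREP,ADV}; 3:dash {ADV,CONJ}; 4:dash {ADV,CONJ}; 5:lux {CONJ}; 6:faisot {PREP}; 7:faisot {PREP}; 8:faisot {PREP}.
Position 1: the remaining choice is settled jointly with positions 2, 3, 4 — only ADV at position 1 is part of a tagging that satisfies every rule.
The unique satisfying tagging is: ADV PREP CONJ ADV CONJ PREP PREP PREP.
Rule-by-rule: rule 1 satisfied; rule 2 satisfied; rule 3 satisfied; rule 4 satisfied; rule 5 satisfied.

ADV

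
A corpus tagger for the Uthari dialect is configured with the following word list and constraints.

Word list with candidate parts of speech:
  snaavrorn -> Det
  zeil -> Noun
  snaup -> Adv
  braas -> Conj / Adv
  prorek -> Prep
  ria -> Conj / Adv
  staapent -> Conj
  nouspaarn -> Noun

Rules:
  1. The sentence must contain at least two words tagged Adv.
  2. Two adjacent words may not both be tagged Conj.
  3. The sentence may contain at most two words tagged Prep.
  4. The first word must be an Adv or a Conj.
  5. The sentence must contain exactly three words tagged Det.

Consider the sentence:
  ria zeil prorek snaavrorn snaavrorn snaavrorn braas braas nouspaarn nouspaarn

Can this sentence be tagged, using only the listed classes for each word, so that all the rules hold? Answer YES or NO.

YES

Candidates per position — 1:ria {Conj,Adv}; 2:zeil {Noun}; 3:prorek {Prep}; 4:snaavrorn {Det}; 5:snaavrorn {Det}; 6:snaavrorn {Det}; 7:braas {Conj,Adv}; 8:braas {Conj,Adv}; 9:nouspaarn {Noun}; 10:nouspaarn {Noun}.
One satisfying assignment: Adv Noun Prep Det Det Det Conj Adv Noun Noun.
Check: rule 1 ok; rule 2 ok; rule 3 ok; rule 4 ok; rule 5 ok.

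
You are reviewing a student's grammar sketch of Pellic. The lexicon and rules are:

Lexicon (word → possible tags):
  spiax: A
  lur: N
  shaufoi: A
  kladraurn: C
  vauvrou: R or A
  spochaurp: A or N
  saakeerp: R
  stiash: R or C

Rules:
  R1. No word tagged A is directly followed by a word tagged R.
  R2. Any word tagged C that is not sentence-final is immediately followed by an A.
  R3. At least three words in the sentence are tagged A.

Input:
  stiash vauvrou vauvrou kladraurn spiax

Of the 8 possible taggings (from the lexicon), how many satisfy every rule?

Candidates per position — 1:stiash {R,C}; 2:vauvrou {R,A}; 3:vauvrou {R,A}; 4:kladraurn {C}; 5:spiax {A}.
There are 8 candidate sequences in total.
The sequences that satisfy every rule: R A A C A; C A A C A.
Count = 2.

2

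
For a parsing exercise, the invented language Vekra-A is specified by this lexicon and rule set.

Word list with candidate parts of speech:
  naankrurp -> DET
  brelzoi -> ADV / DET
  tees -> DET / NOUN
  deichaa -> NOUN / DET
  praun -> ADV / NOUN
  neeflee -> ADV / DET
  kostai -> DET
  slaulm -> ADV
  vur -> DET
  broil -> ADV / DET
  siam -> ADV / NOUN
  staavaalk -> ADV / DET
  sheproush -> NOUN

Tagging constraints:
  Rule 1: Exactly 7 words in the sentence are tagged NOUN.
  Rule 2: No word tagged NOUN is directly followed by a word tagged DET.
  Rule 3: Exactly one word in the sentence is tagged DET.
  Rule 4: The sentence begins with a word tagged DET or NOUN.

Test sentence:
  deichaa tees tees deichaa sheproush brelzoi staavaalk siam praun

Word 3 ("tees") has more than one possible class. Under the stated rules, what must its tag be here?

NOUN

Candidates per position — 1:deichaa {NOUN,DET}; 2:tees {DET,NOUN}; 3:tees {DET,NOUN}; 4:deichaa {NOUN,DET}; 5:sheproush {NOUN}; 6:brelzoi {ADV,DET}; 7:staavaalk {ADV,DET}; 8:siam {ADV,NOUN}; 9:praun {ADV,NOUN}.
Word 1 cannot be DET — rule 1 would then fail for every completion. It is NOUN.
Word 2 cannot be DET — rule 1 would then fail for every completion. It is NOUN.
Word 3 cannot be DET — rule 1 would then fail for every completion. It is NOUN.
Word 4 cannot be DET — rule 1 would then fail for every completion. It is NOUN.
Word 6 cannot be DET — rule 2 would then fail for every completion. It is ADV.
Word 7 cannot be ADV — rule 3 would then fail for every completion. It is DET.
Word 8 cannot be ADV — rule 1 would then fail for every completion. It is NOUN.
Word 9 cannot be ADV — rule 1 would then fail for every completion. It is NOUN.
That leaves exactly one tagging: NOUN NOUN NOUN NOUN NOUN ADV DET NOUN NOUN.
Check: rule 1 ok; rule 2 ok; rule 3 ok; rule 4 ok.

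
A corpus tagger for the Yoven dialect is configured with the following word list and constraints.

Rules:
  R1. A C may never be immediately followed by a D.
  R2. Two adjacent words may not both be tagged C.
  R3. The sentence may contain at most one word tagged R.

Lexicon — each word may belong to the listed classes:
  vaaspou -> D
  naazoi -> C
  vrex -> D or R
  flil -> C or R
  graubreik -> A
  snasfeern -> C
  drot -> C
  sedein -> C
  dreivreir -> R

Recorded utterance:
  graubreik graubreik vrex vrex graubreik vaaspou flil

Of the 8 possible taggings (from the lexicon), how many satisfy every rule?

Candidates per position — 1:graubreik {A}; 2:graubreik {A}; 3:vrex {D,R}; 4:vrex {D,R}; 5:graubreik {A}; 6:vaaspou {D}; 7:flil {C,R}.
There are 8 candidate sequences in total.
The sequences that satisfy every rule: A A D D A D C; A A D D A D R; A A D R A D C; A A R D A D C.
Count = 4.

4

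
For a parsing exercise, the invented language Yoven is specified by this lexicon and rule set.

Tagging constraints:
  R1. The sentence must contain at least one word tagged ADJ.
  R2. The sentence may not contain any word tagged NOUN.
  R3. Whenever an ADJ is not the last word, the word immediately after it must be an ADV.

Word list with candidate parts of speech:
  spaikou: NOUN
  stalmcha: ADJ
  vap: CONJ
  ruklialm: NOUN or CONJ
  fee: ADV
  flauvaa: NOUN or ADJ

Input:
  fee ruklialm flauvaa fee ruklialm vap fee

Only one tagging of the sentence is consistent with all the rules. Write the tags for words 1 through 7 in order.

Candidates per position — 1:fee {ADV}; 2:ruklialm {NOUN,CONJ}; 3:flauvaa {NOUN,ADJ}; 4:fee {ADV}; 5:ruklialm {NOUN,CONJ}; 6:vap {CONJ}; 7:fee {ADV}.
At position 2, choosing NOUN makes rule 2 impossible to satisfy; hence CONJ.
At position 3, choosing NOUN makes rule 1 impossible to satisfy; hence ADJ.
At position 5, choosing NOUN makes rule 2 impossible to satisfy; hence CONJ.
That leaves exactly one tagging: ADV CONJ ADJ ADV CONJ CONJ ADV.
Check: rule 1 ok; rule 2 ok; rule 3 ok.

ADV CONJ ADJ ADV CONJ CONJ ADV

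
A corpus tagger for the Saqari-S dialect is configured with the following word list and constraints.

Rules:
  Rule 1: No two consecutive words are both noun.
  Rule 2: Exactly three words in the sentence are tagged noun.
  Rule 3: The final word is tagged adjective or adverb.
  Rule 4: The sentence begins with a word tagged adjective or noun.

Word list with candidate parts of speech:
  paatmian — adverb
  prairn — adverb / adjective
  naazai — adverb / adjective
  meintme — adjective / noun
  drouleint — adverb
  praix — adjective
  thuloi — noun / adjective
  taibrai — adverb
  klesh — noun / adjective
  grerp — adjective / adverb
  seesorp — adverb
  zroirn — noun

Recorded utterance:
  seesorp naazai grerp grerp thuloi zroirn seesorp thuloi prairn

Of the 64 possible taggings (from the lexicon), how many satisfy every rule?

0

Candidates per position — 1:seesorp {adverb}; 2:naazai {adverb,adjective}; 3:grerp {adjective,adverb}; 4:grerp {adjective,adverb}; 5:thuloi {noun,adjective}; 6:zroirn {noun}; 7:seesorp {adverb}; 8:thuloi {noun,adjective}; 9:prairn {adverb,adjective}.
There are 64 candidate sequences in total.
Rule 4 cannot be satisfied by any choice of tags from the lexicon.
So there is no consistent tagging.
Count = 0.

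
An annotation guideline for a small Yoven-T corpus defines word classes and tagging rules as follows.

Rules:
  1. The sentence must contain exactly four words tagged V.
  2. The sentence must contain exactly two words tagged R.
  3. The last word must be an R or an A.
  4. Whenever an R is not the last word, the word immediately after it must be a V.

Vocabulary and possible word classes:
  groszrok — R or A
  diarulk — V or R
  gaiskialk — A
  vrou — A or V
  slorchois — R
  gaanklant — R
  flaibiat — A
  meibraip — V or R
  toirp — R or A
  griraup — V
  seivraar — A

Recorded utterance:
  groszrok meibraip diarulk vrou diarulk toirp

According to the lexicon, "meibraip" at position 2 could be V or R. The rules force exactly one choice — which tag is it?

V

Candidates per position — 1:groszrok {R,A}; 2:meibraip {V,R}; 3:diarulk {V,R}; 4:vrou {A,V}; 5:diarulk {V,R}; 6:toirp {R,A}.
Word 2 cannot be R — rule 1 would then fail for every completion. It is V.
Word 3 cannot be R — rule 1 would then fail for every completion. It is V.
Word 4 cannot be A — rule 1 would then fail for every completion. It is V.
Word 5 cannot be R — rule 1 would then fail for every completion. It is V.
Word 6 cannot be A — rule 2 would then fail for every completion. It is R.
Word 1 cannot be A — rule 2 would then fail for every completion. It is R.
That leaves exactly one tagging: R V V V V R.
Check: rule 1 ✓; rule 2 ✓; rule 3 ✓; rule 4 ✓.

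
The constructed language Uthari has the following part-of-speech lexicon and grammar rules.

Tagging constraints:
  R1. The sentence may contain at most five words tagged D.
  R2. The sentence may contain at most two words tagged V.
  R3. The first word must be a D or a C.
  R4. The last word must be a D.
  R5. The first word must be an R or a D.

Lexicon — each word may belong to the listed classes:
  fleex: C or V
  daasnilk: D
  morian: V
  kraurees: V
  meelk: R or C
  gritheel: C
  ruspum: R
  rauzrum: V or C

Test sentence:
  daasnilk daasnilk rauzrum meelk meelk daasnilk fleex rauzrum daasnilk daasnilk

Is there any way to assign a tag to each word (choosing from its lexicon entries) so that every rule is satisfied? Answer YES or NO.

Candidates per position — 1:daasnilk {D}; 2:daasnilk {D}; 3:rauzrum {V,C}; 4:meelk {R,C}; 5:meelk {R,C}; 6:daasnilk {D}; 7:fleex {C,V}; 8:rauzrum {V,C}; 9:daasnilk {D}; 10:daasnilk {D}.
One satisfying assignment: D D C C C D C C D D.
Checking: rule 1 ok; rule 2 ok; rule 3 ok; rule 4 ok; rule 5 ok.

YES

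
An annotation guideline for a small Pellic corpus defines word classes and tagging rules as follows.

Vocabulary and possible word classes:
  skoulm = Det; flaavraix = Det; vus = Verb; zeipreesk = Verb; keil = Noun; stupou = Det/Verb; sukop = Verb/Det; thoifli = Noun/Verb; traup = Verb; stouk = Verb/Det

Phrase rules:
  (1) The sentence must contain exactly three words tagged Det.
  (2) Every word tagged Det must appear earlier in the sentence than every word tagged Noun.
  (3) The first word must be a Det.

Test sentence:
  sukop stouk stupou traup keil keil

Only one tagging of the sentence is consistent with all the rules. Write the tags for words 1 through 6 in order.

Det Det Det Verb Noun Noun

Candidates per position — 1:sukop {Verb,Det}; 2:stouk {Verb,Det}; 3:stupou {Det,Verb}; 4:traup {Verb}; 5:keil {Noun}; 6:keil {Noun}.
Position 1: tagging it Verb would leave rule 1 unsatisfiable, so it must be Det.
Position 2: tagging it Verb would leave rule 1 unsatisfiable, so it must be Det.
Position 3: tagging it Verb would leave rule 1 unsatisfiable, so it must be Det.
That leaves exactly one tagging: Det Det Det Verb Noun Noun.
Verifying each rule — rule 1 satisfied; rule 2 satisfied; rule 3 satisfied.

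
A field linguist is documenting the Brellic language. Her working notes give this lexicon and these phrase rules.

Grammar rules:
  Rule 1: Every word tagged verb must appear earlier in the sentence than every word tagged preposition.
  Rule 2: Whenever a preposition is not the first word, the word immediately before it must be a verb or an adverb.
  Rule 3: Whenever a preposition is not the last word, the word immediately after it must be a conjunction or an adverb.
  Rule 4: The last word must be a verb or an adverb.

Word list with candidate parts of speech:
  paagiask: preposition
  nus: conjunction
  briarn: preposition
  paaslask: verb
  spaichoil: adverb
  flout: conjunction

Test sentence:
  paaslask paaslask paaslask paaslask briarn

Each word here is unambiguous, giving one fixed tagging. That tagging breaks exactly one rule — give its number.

Fixed tagging: verb verb verb verb preposition.
Applying the rules: R1 ok, R2 ok, R3 ok, R4 fails.
Only rule 4 fails.

4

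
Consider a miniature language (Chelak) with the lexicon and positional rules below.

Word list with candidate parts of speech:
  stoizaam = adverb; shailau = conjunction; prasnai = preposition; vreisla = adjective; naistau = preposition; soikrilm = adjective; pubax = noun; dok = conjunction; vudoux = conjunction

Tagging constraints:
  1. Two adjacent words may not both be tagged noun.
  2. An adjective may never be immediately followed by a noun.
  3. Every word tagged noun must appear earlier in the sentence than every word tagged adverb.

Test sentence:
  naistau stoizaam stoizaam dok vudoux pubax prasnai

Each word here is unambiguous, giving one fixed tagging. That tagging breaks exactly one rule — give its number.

3

Fixed tagging: preposition adverb adverb conjunction conjunction noun preposition.
Rule check: R1 holds, R2 holds, R3 violated.
Only rule 3 fails.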